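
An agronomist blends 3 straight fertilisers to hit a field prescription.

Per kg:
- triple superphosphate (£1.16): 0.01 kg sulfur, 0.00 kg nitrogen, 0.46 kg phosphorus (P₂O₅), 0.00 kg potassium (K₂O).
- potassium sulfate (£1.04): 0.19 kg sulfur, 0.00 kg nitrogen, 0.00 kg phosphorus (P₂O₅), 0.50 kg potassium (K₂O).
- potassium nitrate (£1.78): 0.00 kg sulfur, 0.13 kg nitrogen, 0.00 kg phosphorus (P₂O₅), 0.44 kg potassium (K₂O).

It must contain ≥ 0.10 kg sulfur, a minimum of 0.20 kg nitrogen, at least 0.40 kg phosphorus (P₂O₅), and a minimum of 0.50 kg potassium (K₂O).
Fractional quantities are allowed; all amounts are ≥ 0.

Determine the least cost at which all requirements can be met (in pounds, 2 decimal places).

£4.25

Let x1 = kg of triple superphosphate, x2 = kg of potassium sulfate, x3 = kg of potassium nitrate.
Minimize 1.16x1 + 1.04x2 + 1.78x3 s.t.:
  0.01x1 + 0.19x2 ≥ 0.1   (sulfur)
  0.13x3 ≥ 0.2   (nitrogen)
  0.46x1 ≥ 0.4   (phosphorus (P₂O₅))
  0.5x2 + 0.44x3 ≥ 0.5   (potassium (K₂O))
  x1, x2, x3 ≥ 0.
All 3 inputs are positive at the optimum. The sulfur, nitrogen, phosphorus (P₂O₅) requirements are met with equality.
Optimal quantities: triple superphosphate = 0.8696 kg, potassium sulfate = 0.4805 kg, potassium nitrate = 1.538 kg.
Cost = 1.16·0.8696 + 1.04·0.4805 + 1.78·1.538 = 4.2461.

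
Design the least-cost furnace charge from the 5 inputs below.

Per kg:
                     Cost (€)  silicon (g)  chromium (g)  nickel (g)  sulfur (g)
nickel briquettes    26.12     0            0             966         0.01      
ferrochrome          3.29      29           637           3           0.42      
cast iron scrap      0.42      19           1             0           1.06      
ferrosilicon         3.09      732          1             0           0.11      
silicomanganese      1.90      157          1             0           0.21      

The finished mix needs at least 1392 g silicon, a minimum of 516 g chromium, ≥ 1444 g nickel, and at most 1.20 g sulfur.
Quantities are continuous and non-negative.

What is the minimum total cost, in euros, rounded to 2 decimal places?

€47.41

Let x1 = kg of nickel briquettes, x2 = kg of ferrochrome, x3 = kg of cast iron scrap, x4 = kg of ferrosilicon, x5 = kg of silicomanganese.
min 26.12x1 + 3.29x2 + 0.42x3 + 3.09x4 + 1.9x5 with:
  29x2 + 19x3 + 732x4 + 157x5 ≥ 1392   (silicon)
  637x2 + 1x3 + 1x4 + 1x5 ≥ 516   (chromium)
  966x1 + 3x2 ≥ 1444   (nickel)
  0.01x1 + 0.42x2 + 1.06x3 + 0.11x4 + 0.21x5 ≤ 1.2   (sulfur)
  x1, x2, x3, x4, x5 ≥ 0.
The minimum-cost mix takes nothing from cast iron scrap, silicomanganese — only nickel briquettes, ferrochrome, ferrosilicon. There the silicon, chromium, nickel constraints are tight.
That vertex is x1 = 1.4923, x2 = 0.80711, x4 = 1.8697.
Hence cost = 26.12·1.4923 + 3.29·0.80711 + 3.09·1.8697 = €47.4116.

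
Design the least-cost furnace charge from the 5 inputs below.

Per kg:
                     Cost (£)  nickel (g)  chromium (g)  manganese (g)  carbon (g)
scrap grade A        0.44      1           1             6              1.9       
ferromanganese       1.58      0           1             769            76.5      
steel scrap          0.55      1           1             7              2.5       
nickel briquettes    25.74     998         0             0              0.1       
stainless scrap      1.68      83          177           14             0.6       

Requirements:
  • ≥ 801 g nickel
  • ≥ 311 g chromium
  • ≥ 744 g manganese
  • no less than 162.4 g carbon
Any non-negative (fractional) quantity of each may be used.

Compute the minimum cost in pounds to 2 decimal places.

£19.45

Treat it as an LP. Let x1 = kg of scrap grade A, x2 = kg of ferromanganese, x3 = kg of steel scrap, x4 = kg of nickel briquettes, x5 = kg of stainless scrap.
Minimise 0.44x1 + 1.58x2 + 0.55x3 + 25.74x4 + 1.68x5 s.t.:
  1x1 + 1x3 + 998x4 + 83x5 ≥ 801   (nickel)
  1x1 + 1x2 + 1x3 + 177x5 ≥ 311   (chromium)
  6x1 + 769x2 + 7x3 + 14x5 ≥ 744   (manganese)
  1.9x1 + 76.5x2 + 2.5x3 + 0.1x4 + 0.6x5 ≥ 162.4   (carbon)
  x1, x2, x3, x4, x5 ≥ 0.
The optimal basis is {ferromanganese, stainless scrap}; scrap grade A, steel scrap, nickel briquettes drop out. The nickel and carbon requirements are met with equality.
Solving gives x2 = 2.047, x5 = 9.651.
Objective = 1.58·2.047 + 1.68·9.651 = 19.4479.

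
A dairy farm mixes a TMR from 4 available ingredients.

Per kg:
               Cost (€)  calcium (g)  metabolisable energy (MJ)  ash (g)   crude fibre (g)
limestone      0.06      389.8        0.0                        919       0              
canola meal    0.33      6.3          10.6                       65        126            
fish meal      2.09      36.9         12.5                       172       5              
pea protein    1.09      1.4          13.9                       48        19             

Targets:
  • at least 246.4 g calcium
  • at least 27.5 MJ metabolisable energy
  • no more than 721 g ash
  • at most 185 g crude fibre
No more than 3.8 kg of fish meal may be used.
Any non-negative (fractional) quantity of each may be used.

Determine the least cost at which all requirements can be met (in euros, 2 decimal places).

€1.53

Let x1 = kg of limestone, x2 = kg of canola meal, x3 = kg of fish meal, x4 = kg of pea protein.
min 0.06x1 + 0.33x2 + 2.09x3 + 1.09x4 s.t.:
  389.8x1 + 6.3x2 + 36.9x3 + 1.4x4 ≥ 246.4   (calcium)
  10.6x2 + 12.5x3 + 13.9x4 ≥ 27.5   (metabolisable energy)
  919x1 + 65x2 + 172x3 + 48x4 ≤ 721   (ash)
  126x2 + 5x3 + 19x4 ≤ 185   (crude fibre)
  x3 ≤ 3.8
  x1, x2, x3, x4 ≥ 0.
The minimum-cost mix takes nothing from fish meal — only limestone, canola meal, pea protein. The calcium, metabolisable energy, crude fibre requirements are met with equality.
So limestone = 0.6073 kg, canola meal = 1.322 kg, pea protein = 0.9703 kg.
Cost = 0.06·0.6073 + 0.33·1.322 + 1.09·0.9703 = 1.5303.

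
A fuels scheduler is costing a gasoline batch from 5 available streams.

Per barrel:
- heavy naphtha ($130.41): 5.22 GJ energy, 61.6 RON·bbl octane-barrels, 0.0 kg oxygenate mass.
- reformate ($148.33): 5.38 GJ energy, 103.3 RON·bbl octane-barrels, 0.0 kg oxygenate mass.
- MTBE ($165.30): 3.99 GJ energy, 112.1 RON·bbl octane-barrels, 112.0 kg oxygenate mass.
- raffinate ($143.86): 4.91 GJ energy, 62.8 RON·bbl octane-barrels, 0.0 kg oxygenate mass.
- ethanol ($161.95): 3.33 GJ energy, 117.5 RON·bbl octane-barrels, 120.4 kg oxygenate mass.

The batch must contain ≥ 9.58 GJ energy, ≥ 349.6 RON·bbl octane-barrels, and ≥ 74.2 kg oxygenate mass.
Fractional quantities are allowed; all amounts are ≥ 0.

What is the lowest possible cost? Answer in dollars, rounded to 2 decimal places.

Treat it as an LP. Let x1 = barrels of heavy naphtha, x2 = barrels of reformate, x3 = barrels of MTBE, x4 = barrels of raffinate, x5 = barrels of ethanol.
Minimize 130.41x1 + 148.33x2 + 165.3x3 + 143.86x4 + 161.95x5 s.t.:
  5.22x1 + 5.38x2 + 3.99x3 + 4.91x4 + 3.33x5 ≥ 9.58   (energy)
  61.6x1 + 103.3x2 + 112.1x3 + 62.8x4 + 117.5x5 ≥ 349.6   (octane-barrels)
  112x3 + 120.4x5 ≥ 74.2   (oxygenate mass)
  x1, x2, x3, x4, x5 ≥ 0.
The minimum-cost mix takes nothing from heavy naphtha, reformate, MTBE, raffinate — only ethanol. Binding constraint: octane-barrels.
That vertex is x5 = 2.9753.
Total cost: 161.95·2.9753 = 481.8498.

$481.85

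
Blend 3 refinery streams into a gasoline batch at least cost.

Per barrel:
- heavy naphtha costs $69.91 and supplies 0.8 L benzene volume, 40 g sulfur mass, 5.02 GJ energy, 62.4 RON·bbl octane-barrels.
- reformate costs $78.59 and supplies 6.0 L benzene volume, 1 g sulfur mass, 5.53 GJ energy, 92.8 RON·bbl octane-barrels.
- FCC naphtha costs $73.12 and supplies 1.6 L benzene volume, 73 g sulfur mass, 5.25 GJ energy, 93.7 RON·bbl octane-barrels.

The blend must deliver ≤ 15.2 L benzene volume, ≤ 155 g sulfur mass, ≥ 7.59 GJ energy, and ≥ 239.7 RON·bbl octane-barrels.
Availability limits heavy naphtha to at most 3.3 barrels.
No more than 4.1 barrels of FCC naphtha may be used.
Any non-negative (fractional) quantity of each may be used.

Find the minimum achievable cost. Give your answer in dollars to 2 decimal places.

$189.80

Set it up as a linear program. Let x1 = barrels of heavy naphtha, x2 = barrels of reformate, x3 = barrels of FCC naphtha.
min 69.91x1 + 78.59x2 + 73.12x3 subject to:
  0.8x1 + 6x2 + 1.6x3 ≤ 15.2   (benzene volume)
  40x1 + 1x2 + 73x3 ≤ 155   (sulfur mass)
  5.02x1 + 5.53x2 + 5.25x3 ≥ 7.59   (energy)
  62.4x1 + 92.8x2 + 93.7x3 ≥ 239.7   (octane-barrels)
  x1 ≤ 3.3
  x3 ≤ 4.1
  x1, x2, x3 ≥ 0.
The cheapest feasible vertex uses only reformate, FCC naphtha; heavy naphtha is not used. There the sulfur mass and octane-barrels constraints are tight.
So reformate = 0.44525 barrels, FCC naphtha = 2.1172 barrels.
Hence cost = 78.59·0.44525 + 73.12·2.1172 = $189.8019.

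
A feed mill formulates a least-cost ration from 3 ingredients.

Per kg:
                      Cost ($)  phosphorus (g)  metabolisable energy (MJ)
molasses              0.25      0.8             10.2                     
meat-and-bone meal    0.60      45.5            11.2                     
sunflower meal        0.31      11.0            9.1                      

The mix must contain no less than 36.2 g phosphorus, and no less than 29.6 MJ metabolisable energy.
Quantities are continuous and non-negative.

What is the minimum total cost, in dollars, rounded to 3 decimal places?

Set it up as a linear program. Let x1 = kg of molasses, x2 = kg of meat-and-bone meal, x3 = kg of sunflower meal.
min 0.25x1 + 0.6x2 + 0.31x3 subject to:
  0.8x1 + 45.5x2 + 11x3 ≥ 36.2   (phosphorus)
  10.2x1 + 11.2x2 + 9.1x3 ≥ 29.6   (metabolisable energy)
  x1, x2, x3 ≥ 0.
The cheapest feasible vertex uses only molasses, meat-and-bone meal; sunflower meal is not used. Binding constraints: phosphorus and metabolisable energy.
Optimal quantities: molasses = 2.068 kg, meat-and-bone meal = 0.7592 kg.
Objective = 0.25·2.068 + 0.6·0.7592 = 0.97252.

$0.973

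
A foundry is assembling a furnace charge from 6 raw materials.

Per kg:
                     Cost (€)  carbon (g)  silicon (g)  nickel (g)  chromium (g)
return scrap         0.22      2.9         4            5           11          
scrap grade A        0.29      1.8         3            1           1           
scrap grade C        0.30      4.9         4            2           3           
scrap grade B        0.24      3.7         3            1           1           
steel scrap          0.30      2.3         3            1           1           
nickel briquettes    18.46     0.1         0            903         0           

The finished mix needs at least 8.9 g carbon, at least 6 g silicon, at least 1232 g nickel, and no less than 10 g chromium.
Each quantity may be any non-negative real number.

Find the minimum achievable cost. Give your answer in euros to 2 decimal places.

Set it up as a linear program. Let x1 = kg of return scrap, x2 = kg of scrap grade A, x3 = kg of scrap grade C, x4 = kg of scrap grade B, x5 = kg of steel scrap, x6 = kg of nickel briquettes.
Minimize 0.22x1 + 0.29x2 + 0.3x3 + 0.24x4 + 0.3x5 + 18.46x6 subject to:
  2.9x1 + 1.8x2 + 4.9x3 + 3.7x4 + 2.3x5 + 0.1x6 ≥ 8.9   (carbon)
  4x1 + 3x2 + 4x3 + 3x4 + 3x5 ≥ 6   (silicon)
  5x1 + 1x2 + 2x3 + 1x4 + 1x5 + 903x6 ≥ 1232   (nickel)
  11x1 + 1x2 + 3x3 + 1x4 + 1x5 ≥ 10   (chromium)
  x1, x2, x3, x4, x5, x6 ≥ 0.
The optimal basis is {return scrap, nickel briquettes}; scrap grade A, scrap grade C, scrap grade B, steel scrap drop out. Binding constraints: carbon and nickel.
Optimal quantities: return scrap = 3.0225 kg, nickel briquettes = 1.3476 kg.
Objective = 0.22·3.0225 + 18.46·1.3476 = 25.5416.

€25.54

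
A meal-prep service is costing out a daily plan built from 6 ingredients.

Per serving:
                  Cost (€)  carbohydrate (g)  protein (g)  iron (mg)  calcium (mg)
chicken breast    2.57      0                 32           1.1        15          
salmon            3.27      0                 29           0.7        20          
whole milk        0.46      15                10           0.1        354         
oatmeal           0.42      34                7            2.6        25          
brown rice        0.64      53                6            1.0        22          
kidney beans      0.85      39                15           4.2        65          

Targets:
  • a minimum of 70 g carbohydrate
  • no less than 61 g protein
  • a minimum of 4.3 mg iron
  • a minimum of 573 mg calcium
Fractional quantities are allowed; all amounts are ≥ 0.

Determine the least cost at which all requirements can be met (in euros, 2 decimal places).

Let x1 = servings of chicken breast, x2 = servings of salmon, x3 = servings of whole milk, x4 = servings of oatmeal, x5 = servings of brown rice, x6 = servings of kidney beans.
Minimise 2.57x1 + 3.27x2 + 0.46x3 + 0.42x4 + 0.64x5 + 0.85x6 subject to:
  15x3 + 34x4 + 53x5 + 39x6 ≥ 70   (carbohydrate)
  32x1 + 29x2 + 10x3 + 7x4 + 6x5 + 15x6 ≥ 61   (protein)
  1.1x1 + 0.7x2 + 0.1x3 + 2.6x4 + 1x5 + 4.2x6 ≥ 4.3   (iron)
  15x1 + 20x2 + 354x3 + 25x4 + 22x5 + 65x6 ≥ 573   (calcium)
  x1, x2, x3, x4, x5, x6 ≥ 0.
At the optimum only whole milk, oatmeal are positive (chicken breast, salmon, brown rice, kidney beans = 0). Binding constraints: protein and iron.
Optimal quantities: whole milk = 5.079 servings, oatmeal = 1.458 servings.
Cost = 0.46·5.079 + 0.42·1.458 = 2.9487.

€2.95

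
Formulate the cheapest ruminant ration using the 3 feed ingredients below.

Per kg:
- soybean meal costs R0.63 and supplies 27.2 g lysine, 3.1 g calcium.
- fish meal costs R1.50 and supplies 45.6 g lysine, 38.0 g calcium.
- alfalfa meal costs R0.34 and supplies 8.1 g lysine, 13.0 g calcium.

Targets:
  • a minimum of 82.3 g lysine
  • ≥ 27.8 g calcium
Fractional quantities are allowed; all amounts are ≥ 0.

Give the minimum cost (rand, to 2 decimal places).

R2.14

Treat it as an LP. Let x1 = kg of soybean meal, x2 = kg of fish meal, x3 = kg of alfalfa meal.
Minimise 0.63x1 + 1.5x2 + 0.34x3 with:
  27.2x1 + 45.6x2 + 8.1x3 ≥ 82.3   (lysine)
  3.1x1 + 38x2 + 13x3 ≥ 27.8   (calcium)
  x1, x2, x3 ≥ 0.
At the optimum only soybean meal, alfalfa meal are positive (fish meal = 0). Binding constraints: lysine and calcium.
That vertex is x1 = 2.572, x3 = 1.525.
Hence cost = 0.63·2.572 + 0.34·1.525 = R2.1389.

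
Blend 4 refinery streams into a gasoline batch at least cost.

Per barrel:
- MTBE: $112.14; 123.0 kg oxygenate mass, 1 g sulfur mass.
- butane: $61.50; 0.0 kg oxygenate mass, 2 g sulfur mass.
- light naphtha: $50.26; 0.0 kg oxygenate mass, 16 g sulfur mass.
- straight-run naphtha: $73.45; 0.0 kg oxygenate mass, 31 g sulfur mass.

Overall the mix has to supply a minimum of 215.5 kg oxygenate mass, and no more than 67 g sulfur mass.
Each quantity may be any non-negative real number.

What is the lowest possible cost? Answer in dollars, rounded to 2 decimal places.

$196.47

This is a linear program. Let x1 = barrels of MTBE, x2 = barrels of butane, x3 = barrels of light naphtha, x4 = barrels of straight-run naphtha.
min 112.14x1 + 61.5x2 + 50.26x3 + 73.45x4 with:
  123x1 ≥ 215.5   (oxygenate mass)
  1x1 + 2x2 + 16x3 + 31x4 ≤ 67   (sulfur mass)
  x1, x2, x3, x4 ≥ 0.
At the optimum only MTBE is positive (butane, light naphtha, straight-run naphtha = 0). The oxygenate mass requirement is met with equality.
Solving gives x1 = 1.752.
Objective = 112.14·1.752 = 196.4693.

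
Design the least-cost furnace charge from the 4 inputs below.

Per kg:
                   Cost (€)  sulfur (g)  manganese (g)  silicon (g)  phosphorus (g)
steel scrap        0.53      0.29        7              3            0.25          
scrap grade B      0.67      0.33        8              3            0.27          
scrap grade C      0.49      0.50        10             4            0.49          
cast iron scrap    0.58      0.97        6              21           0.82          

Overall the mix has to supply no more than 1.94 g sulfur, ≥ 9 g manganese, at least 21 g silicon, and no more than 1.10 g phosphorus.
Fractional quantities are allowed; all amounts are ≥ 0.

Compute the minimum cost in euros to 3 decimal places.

€0.709

Set it up as a linear program. Let x1 = kg of steel scrap, x2 = kg of scrap grade B, x3 = kg of scrap grade C, x4 = kg of cast iron scrap.
min 0.53x1 + 0.67x2 + 0.49x3 + 0.58x4 subject to:
  0.29x1 + 0.33x2 + 0.5x3 + 0.97x4 ≤ 1.94   (sulfur)
  7x1 + 8x2 + 10x3 + 6x4 ≥ 9   (manganese)
  3x1 + 3x2 + 4x3 + 21x4 ≥ 21   (silicon)
  0.25x1 + 0.27x2 + 0.49x3 + 0.82x4 ≤ 1.1   (phosphorus)
  x1, x2, x3, x4 ≥ 0.
At the optimum only scrap grade C, cast iron scrap are positive (steel scrap, scrap grade B = 0). There the manganese and silicon constraints are tight.
Solving gives x3 = 0.3387, x4 = 0.9355.
Cost = 0.49·0.3387 + 0.58·0.9355 = 0.70855.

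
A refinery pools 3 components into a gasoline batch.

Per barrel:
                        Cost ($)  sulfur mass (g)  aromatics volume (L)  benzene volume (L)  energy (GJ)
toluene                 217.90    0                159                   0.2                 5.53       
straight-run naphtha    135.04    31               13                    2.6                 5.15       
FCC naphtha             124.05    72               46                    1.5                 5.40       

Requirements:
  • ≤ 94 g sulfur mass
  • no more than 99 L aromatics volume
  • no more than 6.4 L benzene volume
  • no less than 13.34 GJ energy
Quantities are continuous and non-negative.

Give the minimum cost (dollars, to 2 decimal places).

$343.71

Set it up as a linear program. Let x1 = barrels of toluene, x2 = barrels of straight-run naphtha, x3 = barrels of FCC naphtha.
min 217.9x1 + 135.04x2 + 124.05x3 with:
  31x2 + 72x3 ≤ 94   (sulfur mass)
  159x1 + 13x2 + 46x3 ≤ 99   (aromatics volume)
  0.2x1 + 2.6x2 + 1.5x3 ≤ 6.4   (benzene volume)
  5.53x1 + 5.15x2 + 5.4x3 ≥ 13.34   (energy)
  x1, x2, x3 ≥ 0.
The cheapest feasible vertex uses only straight-run naphtha, FCC naphtha; toluene is not used. The sulfur mass and energy requirements are met with equality.
Optimal quantities: straight-run naphtha = 2.22655 barrels, FCC naphtha = 0.346903 barrels.
Cost = 135.04·2.22655 + 124.05·0.346903 = 343.7066.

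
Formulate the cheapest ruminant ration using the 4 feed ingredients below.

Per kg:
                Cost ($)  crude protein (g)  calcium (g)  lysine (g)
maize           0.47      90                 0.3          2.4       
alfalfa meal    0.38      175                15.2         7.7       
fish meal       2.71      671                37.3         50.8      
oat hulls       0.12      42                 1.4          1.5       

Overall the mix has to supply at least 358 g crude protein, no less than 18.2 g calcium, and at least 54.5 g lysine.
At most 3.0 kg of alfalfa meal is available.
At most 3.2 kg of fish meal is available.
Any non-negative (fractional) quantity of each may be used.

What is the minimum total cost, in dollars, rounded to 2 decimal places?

Let x1 = kg of maize, x2 = kg of alfalfa meal, x3 = kg of fish meal, x4 = kg of oat hulls.
min 0.47x1 + 0.38x2 + 2.71x3 + 0.12x4 s.t.:
  90x1 + 175x2 + 671x3 + 42x4 ≥ 358   (crude protein)
  0.3x1 + 15.2x2 + 37.3x3 + 1.4x4 ≥ 18.2   (calcium)
  2.4x1 + 7.7x2 + 50.8x3 + 1.5x4 ≥ 54.5   (lysine)
  x2 ≤ 3
  x3 ≤ 3.2
  x1, x2, x3, x4 ≥ 0.
The cheapest feasible vertex uses only alfalfa meal, fish meal; maize, oat hulls are not used. The lysine and the alfalfa meal cap requirements are met with equality.
That vertex is x2 = 3, x3 = 0.6181.
Cost = 0.38·3 + 2.71·0.6181 = 2.8151.

$2.82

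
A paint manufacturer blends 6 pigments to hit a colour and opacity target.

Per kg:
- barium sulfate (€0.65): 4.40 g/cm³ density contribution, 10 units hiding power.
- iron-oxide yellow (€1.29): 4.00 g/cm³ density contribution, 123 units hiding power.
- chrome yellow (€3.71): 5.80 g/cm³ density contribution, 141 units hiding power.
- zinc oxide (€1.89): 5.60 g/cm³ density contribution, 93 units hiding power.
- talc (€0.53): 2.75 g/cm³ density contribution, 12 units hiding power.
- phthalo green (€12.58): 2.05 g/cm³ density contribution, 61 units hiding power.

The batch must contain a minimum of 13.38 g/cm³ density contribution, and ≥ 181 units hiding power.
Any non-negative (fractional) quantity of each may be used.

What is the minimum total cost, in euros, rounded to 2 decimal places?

€2.90

Let x1 = kg of barium sulfate, x2 = kg of iron-oxide yellow, x3 = kg of chrome yellow, x4 = kg of zinc oxide, x5 = kg of talc, x6 = kg of phthalo green.
Minimize 0.65x1 + 1.29x2 + 3.71x3 + 1.89x4 + 0.53x5 + 12.58x6 subject to:
  4.4x1 + 4x2 + 5.8x3 + 5.6x4 + 2.75x5 + 2.05x6 ≥ 13.38   (density contribution)
  10x1 + 123x2 + 141x3 + 93x4 + 12x5 + 61x6 ≥ 181   (hiding power)
  x1, x2, x3, x4, x5, x6 ≥ 0.
The optimal basis is {barium sulfate, iron-oxide yellow}; chrome yellow, zinc oxide, talc, phthalo green drop out. There the density contribution and hiding power constraints are tight.
Solving gives x1 = 1.839, x2 = 1.322.
Objective = 0.65·1.839 + 1.29·1.322 = 2.9007.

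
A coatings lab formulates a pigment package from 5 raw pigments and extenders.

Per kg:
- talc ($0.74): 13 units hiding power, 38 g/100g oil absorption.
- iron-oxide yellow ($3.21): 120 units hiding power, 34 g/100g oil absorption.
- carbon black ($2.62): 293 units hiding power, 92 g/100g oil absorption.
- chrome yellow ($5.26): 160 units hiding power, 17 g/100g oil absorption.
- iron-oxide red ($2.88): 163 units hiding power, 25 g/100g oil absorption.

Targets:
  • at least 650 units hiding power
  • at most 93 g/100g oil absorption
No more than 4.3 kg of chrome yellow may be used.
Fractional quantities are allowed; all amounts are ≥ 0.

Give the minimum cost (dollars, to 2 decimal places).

Treat it as an LP. Let x1 = kg of talc, x2 = kg of iron-oxide yellow, x3 = kg of carbon black, x4 = kg of chrome yellow, x5 = kg of iron-oxide red.
Minimise 0.74x1 + 3.21x2 + 2.62x3 + 5.26x4 + 2.88x5 s.t.:
  13x1 + 120x2 + 293x3 + 160x4 + 163x5 ≥ 650   (hiding power)
  38x1 + 34x2 + 92x3 + 17x4 + 25x5 ≤ 93   (oil absorption)
  x4 ≤ 4.3
  x1, x2, x3, x4, x5 ≥ 0.
The cheapest feasible vertex uses only chrome yellow, iron-oxide red; talc, iron-oxide yellow, carbon black are not used. There the hiding power and oil absorption constraints are tight.
Solving gives x4 = 0.8877, x5 = 3.116.
Cost = 5.26·0.8877 + 2.88·3.116 = 13.6434.

$13.64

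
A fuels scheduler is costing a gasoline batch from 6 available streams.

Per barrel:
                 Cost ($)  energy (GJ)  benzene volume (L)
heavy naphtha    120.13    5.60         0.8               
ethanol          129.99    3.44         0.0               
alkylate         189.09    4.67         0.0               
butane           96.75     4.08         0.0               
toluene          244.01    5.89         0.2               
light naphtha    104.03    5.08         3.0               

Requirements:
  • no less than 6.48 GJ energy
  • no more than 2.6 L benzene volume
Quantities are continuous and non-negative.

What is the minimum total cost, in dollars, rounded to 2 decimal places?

Let x1 = barrels of heavy naphtha, x2 = barrels of ethanol, x3 = barrels of alkylate, x4 = barrels of butane, x5 = barrels of toluene, x6 = barrels of light naphtha.
min 120.13x1 + 129.99x2 + 189.09x3 + 96.75x4 + 244.01x5 + 104.03x6 s.t.:
  5.6x1 + 3.44x2 + 4.67x3 + 4.08x4 + 5.89x5 + 5.08x6 ≥ 6.48   (energy)
  0.8x1 + 0.2x5 + 3x6 ≤ 2.6   (benzene volume)
  x1, x2, x3, x4, x5, x6 ≥ 0.
The cheapest feasible vertex uses only heavy naphtha, light naphtha; ethanol, alkylate, butane, toluene are not used. Binding constraints: energy and benzene volume.
Solving gives x1 = 0.4893, x6 = 0.7362.
Cost = 120.13·0.4893 + 104.03·0.7362 = 135.3665.

$135.37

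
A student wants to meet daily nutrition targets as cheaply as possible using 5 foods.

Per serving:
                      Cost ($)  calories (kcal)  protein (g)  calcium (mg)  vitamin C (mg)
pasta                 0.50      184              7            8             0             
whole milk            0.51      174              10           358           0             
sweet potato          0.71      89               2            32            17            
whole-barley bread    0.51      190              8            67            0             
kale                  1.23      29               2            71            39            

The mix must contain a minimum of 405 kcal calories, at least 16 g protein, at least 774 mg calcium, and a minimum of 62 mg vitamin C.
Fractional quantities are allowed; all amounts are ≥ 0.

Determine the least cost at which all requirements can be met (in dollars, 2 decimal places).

This is a linear program. Let x1 = servings of pasta, x2 = servings of whole milk, x3 = servings of sweet potato, x4 = servings of whole-barley bread, x5 = servings of kale.
Minimise 0.5x1 + 0.51x2 + 0.71x3 + 0.51x4 + 1.23x5 subject to:
  184x1 + 174x2 + 89x3 + 190x4 + 29x5 ≥ 405   (calories)
  7x1 + 10x2 + 2x3 + 8x4 + 2x5 ≥ 16   (protein)
  8x1 + 358x2 + 32x3 + 67x4 + 71x5 ≥ 774   (calcium)
  17x3 + 39x5 ≥ 62   (vitamin C)
  x1, x2, x3, x4, x5 ≥ 0.
The cheapest feasible vertex uses only whole milk, sweet potato, kale; pasta, whole-barley bread are not used. The calories, calcium, vitamin C requirements are met with equality.
Optimal quantities: whole milk = 1.845 servings, sweet potato = 0.4953 servings, kale = 1.374 servings.
Hence cost = 0.51·1.845 + 0.71·0.4953 + 1.23·1.374 = $2.9826.

$2.98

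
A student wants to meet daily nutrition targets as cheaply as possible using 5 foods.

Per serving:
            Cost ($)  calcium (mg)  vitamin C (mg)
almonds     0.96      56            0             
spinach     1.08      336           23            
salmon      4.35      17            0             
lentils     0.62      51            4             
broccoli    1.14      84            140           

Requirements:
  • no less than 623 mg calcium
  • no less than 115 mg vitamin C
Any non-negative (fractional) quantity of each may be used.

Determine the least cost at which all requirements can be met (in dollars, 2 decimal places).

Let x1 = servings of almonds, x2 = servings of spinach, x3 = servings of salmon, x4 = servings of lentils, x5 = servings of broccoli.
Minimize 0.96x1 + 1.08x2 + 4.35x3 + 0.62x4 + 1.14x5 subject to:
  56x1 + 336x2 + 17x3 + 51x4 + 84x5 ≥ 623   (calcium)
  23x2 + 4x4 + 140x5 ≥ 115   (vitamin C)
  x1, x2, x3, x4, x5 ≥ 0.
The minimum-cost mix takes nothing from almonds, salmon, lentils — only spinach, broccoli. Binding constraints: calcium and vitamin C.
So spinach = 1.719 servings, broccoli = 0.539 servings.
Total cost: 1.08·1.719 + 1.14·0.539 = 2.4710.

$2.47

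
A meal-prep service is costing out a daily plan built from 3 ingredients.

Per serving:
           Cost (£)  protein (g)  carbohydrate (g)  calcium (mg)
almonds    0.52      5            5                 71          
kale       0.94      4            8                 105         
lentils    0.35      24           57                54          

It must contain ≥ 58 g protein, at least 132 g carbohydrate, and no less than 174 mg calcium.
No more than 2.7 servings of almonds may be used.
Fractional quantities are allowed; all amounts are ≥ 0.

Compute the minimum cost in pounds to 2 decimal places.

£1.13

Set it up as a linear program. Let x1 = servings of almonds, x2 = servings of kale, x3 = servings of lentils.
Minimise 0.52x1 + 0.94x2 + 0.35x3 subject to:
  5x1 + 4x2 + 24x3 ≥ 58   (protein)
  5x1 + 8x2 + 57x3 ≥ 132   (carbohydrate)
  71x1 + 105x2 + 54x3 ≥ 174   (calcium)
  x1 ≤ 2.7
  x1, x2, x3 ≥ 0.
At the optimum only lentils is positive (almonds, kale = 0). There the calcium constraint is tight.
That vertex is x3 = 3.222.
Hence cost = 0.35·3.222 = £1.1277.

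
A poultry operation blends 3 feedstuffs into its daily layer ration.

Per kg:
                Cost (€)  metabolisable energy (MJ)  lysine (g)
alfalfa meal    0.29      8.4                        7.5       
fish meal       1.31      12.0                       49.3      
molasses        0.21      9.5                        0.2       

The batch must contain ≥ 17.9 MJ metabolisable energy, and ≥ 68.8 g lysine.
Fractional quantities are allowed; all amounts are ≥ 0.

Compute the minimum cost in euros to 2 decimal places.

Let x1 = kg of alfalfa meal, x2 = kg of fish meal, x3 = kg of molasses.
Minimise 0.29x1 + 1.31x2 + 0.21x3 s.t.:
  8.4x1 + 12x2 + 9.5x3 ≥ 17.9   (metabolisable energy)
  7.5x1 + 49.3x2 + 0.2x3 ≥ 68.8   (lysine)
  x1, x2, x3 ≥ 0.
The cheapest feasible vertex uses only alfalfa meal, fish meal; molasses is not used. Binding constraints: metabolisable energy and lysine.
So alfalfa meal = 0.1755 kg, fish meal = 1.369 kg.
Objective = 0.29·0.1755 + 1.31·1.369 = 1.8443.

€1.84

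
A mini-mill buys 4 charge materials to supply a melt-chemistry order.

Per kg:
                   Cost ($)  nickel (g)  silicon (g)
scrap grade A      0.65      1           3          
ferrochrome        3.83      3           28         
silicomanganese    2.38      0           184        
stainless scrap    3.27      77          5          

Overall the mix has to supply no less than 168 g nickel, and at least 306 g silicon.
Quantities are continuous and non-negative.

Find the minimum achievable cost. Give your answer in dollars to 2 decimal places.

$10.95

Set it up as a linear program. Let x1 = kg of scrap grade A, x2 = kg of ferrochrome, x3 = kg of silicomanganese, x4 = kg of stainless scrap.
min 0.65x1 + 3.83x2 + 2.38x3 + 3.27x4 with:
  1x1 + 3x2 + 77x4 ≥ 168   (nickel)
  3x1 + 28x2 + 184x3 + 5x4 ≥ 306   (silicon)
  x1, x2, x3, x4 ≥ 0.
The cheapest feasible vertex uses only silicomanganese, stainless scrap; scrap grade A, ferrochrome are not used. There the nickel and silicon constraints are tight.
So silicomanganese = 1.604 kg, stainless scrap = 2.182 kg.
Cost = 2.38·1.604 + 3.27·2.182 = 10.9527.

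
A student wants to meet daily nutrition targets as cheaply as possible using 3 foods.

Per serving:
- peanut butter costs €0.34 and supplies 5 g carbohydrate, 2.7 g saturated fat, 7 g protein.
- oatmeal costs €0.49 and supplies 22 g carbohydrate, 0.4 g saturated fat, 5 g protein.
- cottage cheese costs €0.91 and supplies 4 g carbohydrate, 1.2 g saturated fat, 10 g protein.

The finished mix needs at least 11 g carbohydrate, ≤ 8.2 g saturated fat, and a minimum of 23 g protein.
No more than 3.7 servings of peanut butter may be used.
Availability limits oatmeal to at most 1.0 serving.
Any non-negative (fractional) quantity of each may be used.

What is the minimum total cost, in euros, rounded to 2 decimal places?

€1.22

Set it up as a linear program. Let x1 = servings of peanut butter, x2 = servings of oatmeal, x3 = servings of cottage cheese.
min 0.34x1 + 0.49x2 + 0.91x3 with:
  5x1 + 22x2 + 4x3 ≥ 11   (carbohydrate)
  2.7x1 + 0.4x2 + 1.2x3 ≤ 8.2   (saturated fat)
  7x1 + 5x2 + 10x3 ≥ 23   (protein)
  x1 ≤ 3.7
  x2 ≤ 1
  x1, x2, x3 ≥ 0.
At the optimum only peanut butter, cottage cheese are positive (oatmeal = 0). There the saturated fat and protein constraints are tight.
So peanut butter = 2.925 servings, cottage cheese = 0.2527 servings.
Total cost: 0.34·2.925 + 0.91·0.2527 = 1.2245.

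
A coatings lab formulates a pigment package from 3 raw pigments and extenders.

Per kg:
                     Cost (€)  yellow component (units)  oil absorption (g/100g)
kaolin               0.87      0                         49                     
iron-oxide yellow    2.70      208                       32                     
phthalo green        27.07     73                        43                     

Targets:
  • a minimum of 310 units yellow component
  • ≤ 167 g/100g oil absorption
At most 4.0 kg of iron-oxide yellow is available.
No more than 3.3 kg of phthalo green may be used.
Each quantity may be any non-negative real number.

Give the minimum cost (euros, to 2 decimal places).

€4.02

This is a linear program. Let x1 = kg of kaolin, x2 = kg of iron-oxide yellow, x3 = kg of phthalo green.
Minimize 0.87x1 + 2.7x2 + 27.07x3 with:
  208x2 + 73x3 ≥ 310   (yellow component)
  49x1 + 32x2 + 43x3 ≤ 167   (oil absorption)
  x2 ≤ 4
  x3 ≤ 3.3
  x1, x2, x3 ≥ 0.
At the optimum only iron-oxide yellow is positive (kaolin, phthalo green = 0). There the yellow component constraint is tight.
Optimal quantities: iron-oxide yellow = 1.49 kg.
Total cost: 2.7·1.49 = 4.0230.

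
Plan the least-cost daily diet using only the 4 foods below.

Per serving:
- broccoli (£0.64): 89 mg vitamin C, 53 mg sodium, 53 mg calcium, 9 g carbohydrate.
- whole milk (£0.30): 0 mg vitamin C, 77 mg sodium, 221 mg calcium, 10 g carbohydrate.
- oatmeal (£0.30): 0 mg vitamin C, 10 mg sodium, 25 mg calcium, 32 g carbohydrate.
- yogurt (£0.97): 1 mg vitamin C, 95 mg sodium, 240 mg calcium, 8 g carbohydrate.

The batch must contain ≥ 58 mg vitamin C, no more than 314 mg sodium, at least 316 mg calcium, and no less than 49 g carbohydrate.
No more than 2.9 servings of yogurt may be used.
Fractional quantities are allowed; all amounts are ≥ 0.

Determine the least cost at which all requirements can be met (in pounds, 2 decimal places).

Set it up as a linear program. Let x1 = servings of broccoli, x2 = servings of whole milk, x3 = servings of oatmeal, x4 = servings of yogurt.
min 0.64x1 + 0.3x2 + 0.3x3 + 0.97x4 with:
  89x1 + 1x4 ≥ 58   (vitamin C)
  53x1 + 77x2 + 10x3 + 95x4 ≤ 314   (sodium)
  53x1 + 221x2 + 25x3 + 240x4 ≥ 316   (calcium)
  9x1 + 10x2 + 32x3 + 8x4 ≥ 49   (carbohydrate)
  x4 ≤ 2.9
  x1, x2, x3, x4 ≥ 0.
The optimal basis is {broccoli, whole milk, oatmeal}; yogurt drops out. There the vitamin C, calcium, carbohydrate constraints are tight.
That vertex is x1 = 0.6517, x2 = 1.162, x3 = 0.9848.
Total cost: 0.64·0.6517 + 0.3·1.162 + 0.3·0.9848 = 1.0611.

£1.06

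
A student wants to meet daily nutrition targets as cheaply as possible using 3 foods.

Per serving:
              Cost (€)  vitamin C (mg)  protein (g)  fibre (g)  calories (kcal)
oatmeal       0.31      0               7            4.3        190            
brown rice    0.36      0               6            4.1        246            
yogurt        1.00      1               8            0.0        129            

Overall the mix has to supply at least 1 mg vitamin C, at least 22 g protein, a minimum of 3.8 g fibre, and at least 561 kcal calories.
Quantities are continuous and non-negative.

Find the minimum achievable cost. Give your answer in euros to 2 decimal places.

Treat it as an LP. Let x1 = servings of oatmeal, x2 = servings of brown rice, x3 = servings of yogurt.
min 0.31x1 + 0.36x2 + 1x3 with:
  1x3 ≥ 1   (vitamin C)
  7x1 + 6x2 + 8x3 ≥ 22   (protein)
  4.3x1 + 4.1x2 ≥ 3.8   (fibre)
  190x1 + 246x2 + 129x3 ≥ 561   (calories)
  x1, x2, x3 ≥ 0.
All 3 inputs are positive at the optimum. Binding constraints: vitamin C, protein, calories.
That vertex is x1 = 1.464, x2 = 0.6254, x3 = 1.
Objective = 0.31·1.464 + 0.36·0.6254 + 1·1 = 1.6790.

€1.68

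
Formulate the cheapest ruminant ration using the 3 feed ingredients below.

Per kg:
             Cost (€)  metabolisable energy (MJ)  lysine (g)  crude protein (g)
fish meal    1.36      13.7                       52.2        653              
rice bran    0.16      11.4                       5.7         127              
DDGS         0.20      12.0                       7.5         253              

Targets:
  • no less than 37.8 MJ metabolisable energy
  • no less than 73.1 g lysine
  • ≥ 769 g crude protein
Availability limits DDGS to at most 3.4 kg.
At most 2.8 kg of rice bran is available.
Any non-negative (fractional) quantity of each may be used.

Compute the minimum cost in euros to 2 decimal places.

€1.91

Let x1 = kg of fish meal, x2 = kg of rice bran, x3 = kg of DDGS.
Minimise 1.36x1 + 0.16x2 + 0.2x3 subject to:
  13.7x1 + 11.4x2 + 12x3 ≥ 37.8   (metabolisable energy)
  52.2x1 + 5.7x2 + 7.5x3 ≥ 73.1   (lysine)
  653x1 + 127x2 + 253x3 ≥ 769   (crude protein)
  x3 ≤ 3.4
  x2 ≤ 2.8
  x1, x2, x3 ≥ 0.
The cheapest feasible vertex uses only fish meal, DDGS; rice bran is not used. Binding constraints: metabolisable energy and lysine.
That vertex is x1 = 1.134, x3 = 1.856.
Hence cost = 1.36·1.134 + 0.2·1.856 = €1.9134.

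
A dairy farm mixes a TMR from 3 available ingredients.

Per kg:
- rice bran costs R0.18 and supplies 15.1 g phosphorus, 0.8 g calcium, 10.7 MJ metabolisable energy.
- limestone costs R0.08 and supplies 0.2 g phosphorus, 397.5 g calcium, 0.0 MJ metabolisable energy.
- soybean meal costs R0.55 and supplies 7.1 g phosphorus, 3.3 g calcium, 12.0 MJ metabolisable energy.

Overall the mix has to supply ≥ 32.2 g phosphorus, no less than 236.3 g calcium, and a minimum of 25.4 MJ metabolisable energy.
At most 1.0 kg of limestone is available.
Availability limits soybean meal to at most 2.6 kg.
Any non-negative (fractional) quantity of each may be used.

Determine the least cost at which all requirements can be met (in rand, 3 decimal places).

This is a linear program. Let x1 = kg of rice bran, x2 = kg of limestone, x3 = kg of soybean meal.
Minimise 0.18x1 + 0.08x2 + 0.55x3 s.t.:
  15.1x1 + 0.2x2 + 7.1x3 ≥ 32.2   (phosphorus)
  0.8x1 + 397.5x2 + 3.3x3 ≥ 236.3   (calcium)
  10.7x1 + 12x3 ≥ 25.4   (metabolisable energy)
  x2 ≤ 1
  x3 ≤ 2.6
  x1, x2, x3 ≥ 0.
The optimal basis is {rice bran, limestone}; soybean meal drops out. Binding constraints: calcium and metabolisable energy.
That vertex is x1 = 2.374, x2 = 0.5897.
Objective = 0.18·2.374 + 0.08·0.5897 = 0.474496.

R0.474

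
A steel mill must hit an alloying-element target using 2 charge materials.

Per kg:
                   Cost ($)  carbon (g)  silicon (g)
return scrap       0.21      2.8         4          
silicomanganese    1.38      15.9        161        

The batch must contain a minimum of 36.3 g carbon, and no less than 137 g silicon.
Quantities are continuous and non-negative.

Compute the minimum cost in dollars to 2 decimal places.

$2.84

Let x1 = kg of return scrap, x2 = kg of silicomanganese.
min 0.21x1 + 1.38x2 s.t.:
  2.8x1 + 15.9x2 ≥ 36.3   (carbon)
  4x1 + 161x2 ≥ 137   (silicon)
  x1, x2 ≥ 0.
Both inputs are positive at the optimum. There the carbon and silicon constraints are tight.
Solving gives x1 = 9.468, x2 = 0.6157.
Hence cost = 0.21·9.468 + 1.38·0.6157 = $2.8379.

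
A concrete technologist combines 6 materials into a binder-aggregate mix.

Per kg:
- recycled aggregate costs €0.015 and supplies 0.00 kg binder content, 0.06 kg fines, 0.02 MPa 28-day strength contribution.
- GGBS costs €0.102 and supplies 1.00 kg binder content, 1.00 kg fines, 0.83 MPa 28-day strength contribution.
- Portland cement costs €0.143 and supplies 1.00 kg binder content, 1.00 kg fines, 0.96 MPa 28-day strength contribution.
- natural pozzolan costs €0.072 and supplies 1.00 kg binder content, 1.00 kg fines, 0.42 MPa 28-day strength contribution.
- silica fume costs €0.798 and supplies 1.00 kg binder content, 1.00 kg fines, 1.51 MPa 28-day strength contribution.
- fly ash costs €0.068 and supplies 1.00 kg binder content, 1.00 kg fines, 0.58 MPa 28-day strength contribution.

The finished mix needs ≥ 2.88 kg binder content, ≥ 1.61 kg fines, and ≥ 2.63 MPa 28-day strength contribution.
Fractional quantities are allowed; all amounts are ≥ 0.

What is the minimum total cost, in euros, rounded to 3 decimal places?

Let x1 = kg of recycled aggregate, x2 = kg of GGBS, x3 = kg of Portland cement, x4 = kg of natural pozzolan, x5 = kg of silica fume, x6 = kg of fly ash.
Minimize 0.015x1 + 0.102x2 + 0.143x3 + 0.072x4 + 0.798x5 + 0.068x6 s.t.:
  1x2 + 1x3 + 1x4 + 1x5 + 1x6 ≥ 2.88   (binder content)
  0.06x1 + 1x2 + 1x3 + 1x4 + 1x5 + 1x6 ≥ 1.61   (fines)
  0.02x1 + 0.83x2 + 0.96x3 + 0.42x4 + 1.51x5 + 0.58x6 ≥ 2.63   (28-day strength contribution)
  x1, x2, x3, x4, x5, x6 ≥ 0.
The minimum-cost mix takes nothing from recycled aggregate, GGBS, Portland cement, natural pozzolan, silica fume — only fly ash. The 28-day strength contribution requirement is met with equality.
So fly ash = 4.534 kg.
Total cost: 0.068·4.534 = 0.30831.

€0.308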